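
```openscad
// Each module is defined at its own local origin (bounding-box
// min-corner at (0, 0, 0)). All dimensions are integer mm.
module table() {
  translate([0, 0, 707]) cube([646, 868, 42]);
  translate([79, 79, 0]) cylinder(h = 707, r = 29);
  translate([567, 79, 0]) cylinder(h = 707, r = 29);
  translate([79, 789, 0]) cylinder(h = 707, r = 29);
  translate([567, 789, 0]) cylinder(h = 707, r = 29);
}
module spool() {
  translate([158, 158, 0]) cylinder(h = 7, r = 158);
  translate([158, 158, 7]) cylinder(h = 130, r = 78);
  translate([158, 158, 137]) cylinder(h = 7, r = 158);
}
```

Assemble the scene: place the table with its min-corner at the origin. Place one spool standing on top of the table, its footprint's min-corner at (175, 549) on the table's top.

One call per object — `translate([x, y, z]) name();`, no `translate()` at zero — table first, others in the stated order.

table();
translate([175, 549, 749]) spool();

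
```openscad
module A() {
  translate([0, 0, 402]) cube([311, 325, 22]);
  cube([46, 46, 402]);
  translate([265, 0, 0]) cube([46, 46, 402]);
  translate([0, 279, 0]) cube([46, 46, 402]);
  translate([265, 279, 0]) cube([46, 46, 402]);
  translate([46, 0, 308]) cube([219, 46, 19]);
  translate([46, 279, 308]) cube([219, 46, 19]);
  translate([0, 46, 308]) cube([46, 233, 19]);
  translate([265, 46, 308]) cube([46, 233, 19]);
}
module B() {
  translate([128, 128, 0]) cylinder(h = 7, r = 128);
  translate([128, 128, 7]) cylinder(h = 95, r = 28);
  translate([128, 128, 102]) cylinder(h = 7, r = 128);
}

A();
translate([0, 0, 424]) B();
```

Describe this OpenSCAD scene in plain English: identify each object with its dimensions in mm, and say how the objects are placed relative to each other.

A is a simple wooden stool: a rectangular seat 311 mm (x) by 325 mm (y), 22 mm thick, top face at z = 424 mm, on four square legs, each 46×46 mm in cross-section. The legs rest on z = 0, each flush with a corner of the seat. Four stretchers, 46 mm wide and 19 mm tall, connect adjacent legs with their undersides at z = 308 mm, each running between the inner faces of the legs it joins and aligned with the legs' outer faces on the other axis.

B is a spool: two coaxial disc flanges of radius 128 mm and thickness 7 mm, joined by a core cylinder of radius 28 mm and height 95 mm. The lower flange rests on z = 0 and the three cylinders share a vertical axis.

The spool is on top of the stool.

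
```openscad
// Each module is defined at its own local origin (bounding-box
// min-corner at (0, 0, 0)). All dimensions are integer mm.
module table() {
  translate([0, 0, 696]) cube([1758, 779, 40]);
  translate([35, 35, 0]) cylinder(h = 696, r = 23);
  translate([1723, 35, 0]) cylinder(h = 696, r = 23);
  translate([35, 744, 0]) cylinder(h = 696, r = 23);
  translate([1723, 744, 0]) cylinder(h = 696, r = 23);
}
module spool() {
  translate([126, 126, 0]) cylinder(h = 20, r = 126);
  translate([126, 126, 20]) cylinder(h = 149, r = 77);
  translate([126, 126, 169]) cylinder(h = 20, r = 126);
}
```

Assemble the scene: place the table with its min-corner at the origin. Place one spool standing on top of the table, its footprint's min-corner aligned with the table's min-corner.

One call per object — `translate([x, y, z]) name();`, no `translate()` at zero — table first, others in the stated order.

table();
translate([0, 0, 736]) spool();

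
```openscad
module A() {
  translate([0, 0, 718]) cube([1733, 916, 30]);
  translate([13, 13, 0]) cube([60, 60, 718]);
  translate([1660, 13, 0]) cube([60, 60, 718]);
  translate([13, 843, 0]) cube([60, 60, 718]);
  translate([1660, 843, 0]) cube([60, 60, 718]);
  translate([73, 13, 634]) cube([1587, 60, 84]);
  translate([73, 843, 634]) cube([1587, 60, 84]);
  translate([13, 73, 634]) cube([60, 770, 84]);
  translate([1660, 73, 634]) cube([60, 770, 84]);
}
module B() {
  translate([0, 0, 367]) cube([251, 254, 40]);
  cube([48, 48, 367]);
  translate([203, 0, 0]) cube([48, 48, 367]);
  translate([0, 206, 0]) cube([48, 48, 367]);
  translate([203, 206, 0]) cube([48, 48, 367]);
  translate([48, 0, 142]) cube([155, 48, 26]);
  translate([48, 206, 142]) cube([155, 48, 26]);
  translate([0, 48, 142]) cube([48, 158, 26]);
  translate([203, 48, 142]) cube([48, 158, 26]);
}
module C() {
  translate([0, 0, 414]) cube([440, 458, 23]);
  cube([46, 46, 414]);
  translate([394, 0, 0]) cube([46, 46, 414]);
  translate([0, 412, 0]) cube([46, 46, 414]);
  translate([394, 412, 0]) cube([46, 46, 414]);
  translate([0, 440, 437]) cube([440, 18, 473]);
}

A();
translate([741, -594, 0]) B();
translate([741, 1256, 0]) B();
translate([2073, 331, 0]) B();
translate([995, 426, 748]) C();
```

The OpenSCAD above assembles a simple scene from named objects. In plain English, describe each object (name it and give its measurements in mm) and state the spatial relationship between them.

A is a table: top 1733 mm (x) × 916 mm (y), 30 mm thick, upper face at z = 748 mm, on four 60×60 mm square legs, each inset 13 mm from the nearest pair of top edges, running from z = 0 to the bottom of the top. Four apron rails, 60 mm thick and 84 mm tall, run between adjacent legs with their top edges flush with the underside of the top and their outer faces flush with the legs' outer faces.

B is a four-legged stool. The seat is 251×254 mm, 40 mm thick, top at z = 407 mm. It stands on four square legs, each 48×48 mm in cross-section, from z = 0 to the seat underside, each flush with a corner of the seat. Four stretchers, 48 mm wide and 26 mm tall, connect adjacent legs with their undersides at z = 142 mm, each running between the inner faces of the legs it joins and aligned with the legs' outer faces on the other axis.

C is a chair. The seat is a 440×458×23 mm slab with its top at z = 437 mm, on four 46×46 mm corner legs (flush with the seat edges, standing on z = 0). A flat backrest 18 mm thick, 473 mm tall, spans the full seat width and rises from the seat top along its +y edge, rear face flush with the rear of the seat.

Three stools sit around the table at the −y, +y, +x sides. The chair is on top of the table.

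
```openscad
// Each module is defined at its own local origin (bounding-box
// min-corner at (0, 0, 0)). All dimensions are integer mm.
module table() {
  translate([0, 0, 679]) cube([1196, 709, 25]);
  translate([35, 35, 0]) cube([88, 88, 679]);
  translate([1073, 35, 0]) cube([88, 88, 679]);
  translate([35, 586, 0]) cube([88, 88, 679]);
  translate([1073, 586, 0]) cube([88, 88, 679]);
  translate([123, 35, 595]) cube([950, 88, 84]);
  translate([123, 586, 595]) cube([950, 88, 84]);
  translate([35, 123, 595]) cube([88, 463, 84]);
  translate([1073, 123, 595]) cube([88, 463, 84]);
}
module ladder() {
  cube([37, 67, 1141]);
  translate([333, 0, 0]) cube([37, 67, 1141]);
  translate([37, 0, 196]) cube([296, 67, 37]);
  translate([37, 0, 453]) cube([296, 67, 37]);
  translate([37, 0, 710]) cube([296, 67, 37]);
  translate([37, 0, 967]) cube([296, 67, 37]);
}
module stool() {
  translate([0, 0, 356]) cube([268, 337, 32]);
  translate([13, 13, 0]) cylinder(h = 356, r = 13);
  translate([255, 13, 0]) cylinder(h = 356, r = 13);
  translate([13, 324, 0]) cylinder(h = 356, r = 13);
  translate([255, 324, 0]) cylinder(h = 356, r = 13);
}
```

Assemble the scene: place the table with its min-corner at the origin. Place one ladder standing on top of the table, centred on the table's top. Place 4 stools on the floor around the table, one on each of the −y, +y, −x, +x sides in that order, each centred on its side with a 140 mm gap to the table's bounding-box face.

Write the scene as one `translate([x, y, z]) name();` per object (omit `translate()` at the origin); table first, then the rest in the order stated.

table();
translate([413, 321, 704]) ladder();
translate([464, -477, 0]) stool();
translate([464, 849, 0]) stool();
translate([-408, 186, 0]) stool();
translate([1336, 186, 0]) stool();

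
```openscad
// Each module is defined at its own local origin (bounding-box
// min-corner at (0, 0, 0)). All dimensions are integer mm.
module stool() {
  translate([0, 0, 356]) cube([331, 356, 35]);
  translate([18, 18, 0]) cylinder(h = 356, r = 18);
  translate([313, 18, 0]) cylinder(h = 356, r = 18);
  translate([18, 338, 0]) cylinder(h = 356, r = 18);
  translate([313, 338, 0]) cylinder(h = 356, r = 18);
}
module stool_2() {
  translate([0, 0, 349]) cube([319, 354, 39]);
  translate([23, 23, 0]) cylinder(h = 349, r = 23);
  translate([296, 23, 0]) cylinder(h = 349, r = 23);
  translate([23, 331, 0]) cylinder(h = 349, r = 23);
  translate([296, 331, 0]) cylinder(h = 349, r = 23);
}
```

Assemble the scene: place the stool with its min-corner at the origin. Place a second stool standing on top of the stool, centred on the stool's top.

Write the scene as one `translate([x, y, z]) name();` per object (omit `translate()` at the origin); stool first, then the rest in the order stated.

stool();
translate([6, 1, 391]) stool_2();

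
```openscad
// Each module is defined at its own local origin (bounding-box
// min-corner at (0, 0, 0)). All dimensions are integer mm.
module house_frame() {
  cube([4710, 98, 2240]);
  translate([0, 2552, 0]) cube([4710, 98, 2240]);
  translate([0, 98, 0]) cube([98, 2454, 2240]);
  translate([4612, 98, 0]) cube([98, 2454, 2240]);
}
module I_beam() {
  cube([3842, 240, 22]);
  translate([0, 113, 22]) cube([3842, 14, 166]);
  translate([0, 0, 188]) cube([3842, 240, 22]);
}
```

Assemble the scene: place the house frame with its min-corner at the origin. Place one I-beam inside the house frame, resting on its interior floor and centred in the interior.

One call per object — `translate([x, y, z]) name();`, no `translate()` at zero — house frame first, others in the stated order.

house_frame();
translate([434, 1205, 0]) I_beam();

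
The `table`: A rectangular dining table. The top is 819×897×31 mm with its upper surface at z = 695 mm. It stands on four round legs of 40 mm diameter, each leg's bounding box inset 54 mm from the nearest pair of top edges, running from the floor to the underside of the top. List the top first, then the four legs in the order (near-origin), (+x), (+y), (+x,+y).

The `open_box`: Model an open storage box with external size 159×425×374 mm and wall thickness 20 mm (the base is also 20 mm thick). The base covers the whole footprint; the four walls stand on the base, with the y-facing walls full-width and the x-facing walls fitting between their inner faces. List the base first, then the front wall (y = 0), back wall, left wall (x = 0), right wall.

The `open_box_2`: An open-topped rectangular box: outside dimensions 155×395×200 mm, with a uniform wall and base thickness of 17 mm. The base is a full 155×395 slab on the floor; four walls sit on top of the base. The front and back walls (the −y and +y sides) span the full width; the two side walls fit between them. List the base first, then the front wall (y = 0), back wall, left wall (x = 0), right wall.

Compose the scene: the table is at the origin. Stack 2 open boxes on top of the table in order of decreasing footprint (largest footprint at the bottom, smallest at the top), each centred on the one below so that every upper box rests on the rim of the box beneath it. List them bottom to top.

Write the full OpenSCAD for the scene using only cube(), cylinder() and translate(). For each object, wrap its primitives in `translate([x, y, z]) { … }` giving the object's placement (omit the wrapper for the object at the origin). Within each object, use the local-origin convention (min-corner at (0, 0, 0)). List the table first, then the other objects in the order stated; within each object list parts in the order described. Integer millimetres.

translate([0, 0, 664]) cube([819, 897, 31]);
translate([74, 74, 0]) cylinder(h = 664, r = 20);
translate([745, 74, 0]) cylinder(h = 664, r = 20);
translate([74, 823, 0]) cylinder(h = 664, r = 20);
translate([745, 823, 0]) cylinder(h = 664, r = 20);
translate([330, 236, 695]) {
  cube([159, 425, 20]);
  translate([0, 0, 20]) cube([159, 20, 354]);
  translate([0, 405, 20]) cube([159, 20, 354]);
  translate([0, 20, 20]) cube([20, 385, 354]);
  translate([139, 20, 20]) cube([20, 385, 354]);
}
translate([332, 251, 1069]) {
  cube([155, 395, 17]);
  translate([0, 0, 17]) cube([155, 17, 183]);
  translate([0, 378, 17]) cube([155, 17, 183]);
  translate([0, 17, 17]) cube([17, 361, 183]);
  translate([138, 17, 17]) cube([17, 361, 183]);
}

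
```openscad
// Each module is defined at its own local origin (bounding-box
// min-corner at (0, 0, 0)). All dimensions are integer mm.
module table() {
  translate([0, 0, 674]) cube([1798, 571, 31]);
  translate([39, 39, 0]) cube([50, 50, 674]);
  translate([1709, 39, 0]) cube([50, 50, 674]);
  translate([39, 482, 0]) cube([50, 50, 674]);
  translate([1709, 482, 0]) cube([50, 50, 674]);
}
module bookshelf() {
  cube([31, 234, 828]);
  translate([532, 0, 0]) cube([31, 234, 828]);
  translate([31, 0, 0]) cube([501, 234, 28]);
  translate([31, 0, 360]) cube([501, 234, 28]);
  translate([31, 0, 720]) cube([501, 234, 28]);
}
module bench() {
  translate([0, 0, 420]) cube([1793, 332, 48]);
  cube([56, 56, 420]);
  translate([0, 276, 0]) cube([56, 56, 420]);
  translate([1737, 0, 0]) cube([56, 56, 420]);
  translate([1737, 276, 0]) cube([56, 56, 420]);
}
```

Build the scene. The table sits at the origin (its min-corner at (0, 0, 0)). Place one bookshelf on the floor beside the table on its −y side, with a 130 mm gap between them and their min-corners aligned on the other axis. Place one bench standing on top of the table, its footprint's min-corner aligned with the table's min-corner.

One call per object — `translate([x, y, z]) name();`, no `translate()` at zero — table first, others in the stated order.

table();
translate([0, -364, 0]) bookshelf();
translate([0, 0, 705]) bench();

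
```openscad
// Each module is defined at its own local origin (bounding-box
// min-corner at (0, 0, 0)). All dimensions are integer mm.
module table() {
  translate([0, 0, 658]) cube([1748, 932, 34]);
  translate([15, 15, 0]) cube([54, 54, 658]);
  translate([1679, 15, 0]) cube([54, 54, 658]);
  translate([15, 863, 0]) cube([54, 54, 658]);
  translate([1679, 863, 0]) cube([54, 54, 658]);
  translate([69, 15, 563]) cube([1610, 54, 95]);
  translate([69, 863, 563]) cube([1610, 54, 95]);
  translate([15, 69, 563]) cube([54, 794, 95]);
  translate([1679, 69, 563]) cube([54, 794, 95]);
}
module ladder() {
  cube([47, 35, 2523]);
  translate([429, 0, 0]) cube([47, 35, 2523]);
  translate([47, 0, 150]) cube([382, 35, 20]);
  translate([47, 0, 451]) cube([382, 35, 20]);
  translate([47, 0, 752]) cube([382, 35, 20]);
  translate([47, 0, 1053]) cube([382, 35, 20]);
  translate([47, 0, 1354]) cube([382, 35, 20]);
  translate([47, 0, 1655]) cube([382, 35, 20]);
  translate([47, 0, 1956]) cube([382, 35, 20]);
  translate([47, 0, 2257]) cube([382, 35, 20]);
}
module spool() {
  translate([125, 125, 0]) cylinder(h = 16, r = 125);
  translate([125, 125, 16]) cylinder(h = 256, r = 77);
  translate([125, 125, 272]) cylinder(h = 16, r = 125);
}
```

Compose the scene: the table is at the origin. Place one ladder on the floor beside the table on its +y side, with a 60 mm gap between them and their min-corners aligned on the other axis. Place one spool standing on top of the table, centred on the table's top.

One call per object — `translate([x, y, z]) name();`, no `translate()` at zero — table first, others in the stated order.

table();
translate([0, 992, 0]) ladder();
translate([749, 341, 692]) spool();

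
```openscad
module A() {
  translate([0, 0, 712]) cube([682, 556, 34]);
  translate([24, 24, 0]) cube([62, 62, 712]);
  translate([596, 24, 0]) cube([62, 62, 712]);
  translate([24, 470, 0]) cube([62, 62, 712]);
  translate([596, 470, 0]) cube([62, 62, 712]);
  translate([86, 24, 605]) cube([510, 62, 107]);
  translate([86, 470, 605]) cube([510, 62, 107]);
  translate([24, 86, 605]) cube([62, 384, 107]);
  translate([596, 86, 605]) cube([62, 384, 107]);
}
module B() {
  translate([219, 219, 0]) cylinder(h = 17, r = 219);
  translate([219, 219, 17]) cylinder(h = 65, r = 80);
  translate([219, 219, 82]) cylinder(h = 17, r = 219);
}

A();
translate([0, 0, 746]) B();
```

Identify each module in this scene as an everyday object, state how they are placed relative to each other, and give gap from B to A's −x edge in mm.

The spool's min-x is at 0; the table's min-x is 0; gap = 0 mm.

A is a table. B is a spool. The spool is on top of the table. The gap from the spool to the table's −x edge is 0 mm.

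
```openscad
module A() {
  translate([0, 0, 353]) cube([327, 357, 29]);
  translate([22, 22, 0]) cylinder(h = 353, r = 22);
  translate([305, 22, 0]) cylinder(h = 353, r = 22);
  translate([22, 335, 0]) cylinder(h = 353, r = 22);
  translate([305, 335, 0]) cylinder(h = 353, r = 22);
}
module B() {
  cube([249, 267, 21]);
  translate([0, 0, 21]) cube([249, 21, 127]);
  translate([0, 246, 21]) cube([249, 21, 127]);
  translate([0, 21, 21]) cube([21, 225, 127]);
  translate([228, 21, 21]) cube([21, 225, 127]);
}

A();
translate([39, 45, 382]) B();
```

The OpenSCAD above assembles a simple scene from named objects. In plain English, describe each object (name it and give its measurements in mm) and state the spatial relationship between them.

A is a four-legged stool. The seat is 327×357 mm, 29 mm thick, top at z = 382 mm. It stands on four round legs, each 44 mm in diameter, from z = 0 to the seat underside, each leg's axis is inset half a diameter from the nearest pair of seat edges (so the leg's bounding box is flush with the corner).

B is an open-topped rectangular box: outside dimensions 249×267×148 mm, with a uniform wall and base thickness of 21 mm. The base is a full 249×267 slab on the floor; four walls sit on top of the base. The front and back walls (the −y and +y sides) span the full width; the two side walls fit between them.

The open box is on top of the stool, centred.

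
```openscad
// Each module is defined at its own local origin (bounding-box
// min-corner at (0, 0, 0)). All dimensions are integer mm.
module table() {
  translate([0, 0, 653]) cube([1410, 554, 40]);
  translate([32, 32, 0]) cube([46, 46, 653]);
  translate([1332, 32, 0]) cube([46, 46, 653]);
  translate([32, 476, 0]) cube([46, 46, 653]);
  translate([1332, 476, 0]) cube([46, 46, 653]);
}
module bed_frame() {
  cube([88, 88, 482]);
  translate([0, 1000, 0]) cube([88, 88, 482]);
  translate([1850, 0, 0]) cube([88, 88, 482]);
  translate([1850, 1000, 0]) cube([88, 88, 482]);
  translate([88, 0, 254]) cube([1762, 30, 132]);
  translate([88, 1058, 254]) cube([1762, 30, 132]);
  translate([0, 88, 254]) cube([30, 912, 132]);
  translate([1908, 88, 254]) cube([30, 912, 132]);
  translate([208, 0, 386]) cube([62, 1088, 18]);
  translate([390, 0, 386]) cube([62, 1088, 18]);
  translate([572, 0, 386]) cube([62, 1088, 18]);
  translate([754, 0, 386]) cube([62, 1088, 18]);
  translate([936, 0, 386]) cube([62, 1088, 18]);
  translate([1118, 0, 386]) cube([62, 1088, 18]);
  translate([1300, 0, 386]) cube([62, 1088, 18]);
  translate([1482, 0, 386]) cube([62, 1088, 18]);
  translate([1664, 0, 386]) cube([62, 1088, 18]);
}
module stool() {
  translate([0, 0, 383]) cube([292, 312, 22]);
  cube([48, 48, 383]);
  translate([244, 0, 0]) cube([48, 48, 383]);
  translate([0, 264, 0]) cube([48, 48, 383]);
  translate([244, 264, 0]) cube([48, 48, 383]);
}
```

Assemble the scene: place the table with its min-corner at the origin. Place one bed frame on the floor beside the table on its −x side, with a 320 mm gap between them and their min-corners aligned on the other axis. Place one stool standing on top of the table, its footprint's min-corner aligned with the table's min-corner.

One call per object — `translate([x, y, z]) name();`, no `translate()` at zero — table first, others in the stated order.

table();
translate([-2258, 0, 0]) bed_frame();
translate([0, 0, 693]) stool();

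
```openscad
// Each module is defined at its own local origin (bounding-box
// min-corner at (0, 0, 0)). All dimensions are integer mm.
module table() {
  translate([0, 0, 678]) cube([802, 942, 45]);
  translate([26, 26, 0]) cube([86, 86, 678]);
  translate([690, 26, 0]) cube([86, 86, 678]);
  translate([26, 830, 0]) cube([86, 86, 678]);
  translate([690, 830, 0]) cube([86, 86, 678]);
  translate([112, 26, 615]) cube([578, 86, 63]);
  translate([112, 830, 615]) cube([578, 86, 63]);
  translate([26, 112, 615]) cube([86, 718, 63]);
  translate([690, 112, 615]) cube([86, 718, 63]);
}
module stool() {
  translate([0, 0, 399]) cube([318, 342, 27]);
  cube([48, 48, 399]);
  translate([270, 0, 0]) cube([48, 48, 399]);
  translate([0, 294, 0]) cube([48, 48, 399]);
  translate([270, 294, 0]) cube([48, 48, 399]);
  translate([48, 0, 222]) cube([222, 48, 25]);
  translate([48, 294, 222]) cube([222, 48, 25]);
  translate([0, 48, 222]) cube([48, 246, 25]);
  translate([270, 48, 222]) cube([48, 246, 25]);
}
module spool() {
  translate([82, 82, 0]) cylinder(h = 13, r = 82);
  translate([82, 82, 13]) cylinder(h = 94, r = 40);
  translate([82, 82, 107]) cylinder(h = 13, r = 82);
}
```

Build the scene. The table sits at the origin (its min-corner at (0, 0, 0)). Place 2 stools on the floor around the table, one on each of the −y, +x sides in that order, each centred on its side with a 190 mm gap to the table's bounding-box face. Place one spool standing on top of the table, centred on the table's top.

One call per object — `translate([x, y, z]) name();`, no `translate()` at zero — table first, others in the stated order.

table();
translate([242, -532, 0]) stool();
translate([992, 300, 0]) stool();
translate([319, 389, 723]) spool();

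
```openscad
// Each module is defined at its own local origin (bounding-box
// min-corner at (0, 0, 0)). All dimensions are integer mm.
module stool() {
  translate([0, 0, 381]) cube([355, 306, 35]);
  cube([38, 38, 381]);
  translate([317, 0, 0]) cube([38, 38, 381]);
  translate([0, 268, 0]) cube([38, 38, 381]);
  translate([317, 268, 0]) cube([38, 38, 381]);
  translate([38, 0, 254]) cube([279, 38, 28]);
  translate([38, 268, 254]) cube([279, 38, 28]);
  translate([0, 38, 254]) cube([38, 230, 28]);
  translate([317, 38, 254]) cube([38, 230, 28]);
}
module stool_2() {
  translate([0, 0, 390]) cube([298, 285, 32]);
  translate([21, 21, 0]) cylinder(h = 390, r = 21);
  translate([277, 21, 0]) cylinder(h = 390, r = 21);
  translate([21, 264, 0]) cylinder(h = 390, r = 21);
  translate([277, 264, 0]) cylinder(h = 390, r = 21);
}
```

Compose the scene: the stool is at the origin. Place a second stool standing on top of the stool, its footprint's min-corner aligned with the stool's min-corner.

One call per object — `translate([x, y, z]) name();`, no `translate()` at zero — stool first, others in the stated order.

stool();
translate([0, 0, 416]) stool_2();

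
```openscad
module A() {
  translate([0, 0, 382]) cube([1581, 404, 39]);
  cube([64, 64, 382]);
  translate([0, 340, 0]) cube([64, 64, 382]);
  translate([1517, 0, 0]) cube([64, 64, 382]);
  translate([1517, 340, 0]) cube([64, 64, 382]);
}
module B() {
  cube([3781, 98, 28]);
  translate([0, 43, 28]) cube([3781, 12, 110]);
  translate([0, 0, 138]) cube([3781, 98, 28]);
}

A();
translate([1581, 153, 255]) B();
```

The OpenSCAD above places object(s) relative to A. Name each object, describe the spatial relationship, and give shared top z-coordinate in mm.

A is a bench. B is an I-beam. The I-beam is beside the bench with their tops flush at z = 421. The shared top z-coordinate is 421 mm.

Both tops at z = 421 mm.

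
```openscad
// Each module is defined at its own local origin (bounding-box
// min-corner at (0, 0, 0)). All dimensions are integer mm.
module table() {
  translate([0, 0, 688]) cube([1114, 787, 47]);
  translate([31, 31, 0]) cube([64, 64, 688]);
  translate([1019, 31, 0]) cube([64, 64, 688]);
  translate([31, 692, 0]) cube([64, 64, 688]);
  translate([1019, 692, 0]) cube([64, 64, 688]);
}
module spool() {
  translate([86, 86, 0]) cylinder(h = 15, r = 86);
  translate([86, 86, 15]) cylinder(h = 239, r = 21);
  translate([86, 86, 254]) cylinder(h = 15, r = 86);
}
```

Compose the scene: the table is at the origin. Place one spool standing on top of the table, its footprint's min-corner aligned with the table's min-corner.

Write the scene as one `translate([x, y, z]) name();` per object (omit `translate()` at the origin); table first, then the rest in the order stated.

table();
translate([0, 0, 735]) spool();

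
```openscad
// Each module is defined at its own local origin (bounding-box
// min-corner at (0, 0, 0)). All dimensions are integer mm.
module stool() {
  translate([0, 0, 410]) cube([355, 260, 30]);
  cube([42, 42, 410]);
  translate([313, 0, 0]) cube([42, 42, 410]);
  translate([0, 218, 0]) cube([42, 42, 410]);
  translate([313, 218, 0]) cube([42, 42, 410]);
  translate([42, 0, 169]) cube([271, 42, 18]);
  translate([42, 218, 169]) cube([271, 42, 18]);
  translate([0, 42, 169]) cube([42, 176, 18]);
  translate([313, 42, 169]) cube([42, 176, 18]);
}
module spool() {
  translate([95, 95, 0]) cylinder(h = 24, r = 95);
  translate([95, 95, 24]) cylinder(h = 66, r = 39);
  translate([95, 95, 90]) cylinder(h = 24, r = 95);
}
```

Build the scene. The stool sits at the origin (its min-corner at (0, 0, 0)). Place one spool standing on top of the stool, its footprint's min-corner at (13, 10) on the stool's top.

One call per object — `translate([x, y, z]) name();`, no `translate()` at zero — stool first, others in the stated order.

stool();
translate([13, 10, 440]) spool();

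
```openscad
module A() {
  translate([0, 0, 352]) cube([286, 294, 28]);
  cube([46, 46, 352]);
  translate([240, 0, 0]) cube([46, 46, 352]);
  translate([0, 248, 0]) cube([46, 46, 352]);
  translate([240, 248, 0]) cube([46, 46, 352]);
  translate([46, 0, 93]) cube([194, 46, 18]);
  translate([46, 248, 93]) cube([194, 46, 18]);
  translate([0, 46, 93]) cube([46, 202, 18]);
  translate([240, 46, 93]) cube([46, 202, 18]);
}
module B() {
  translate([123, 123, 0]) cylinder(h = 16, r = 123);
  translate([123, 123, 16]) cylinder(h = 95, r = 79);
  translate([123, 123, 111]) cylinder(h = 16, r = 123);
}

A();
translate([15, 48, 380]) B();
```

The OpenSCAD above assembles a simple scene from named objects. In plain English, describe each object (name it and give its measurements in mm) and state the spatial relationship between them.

A is a simple wooden stool: a rectangular seat 286 mm (x) by 294 mm (y), 28 mm thick, top face at z = 380 mm, on four square legs, each 46×46 mm in cross-section. The legs rest on z = 0, each flush with a corner of the seat. Four stretchers, 46 mm wide and 18 mm tall, connect adjacent legs with their undersides at z = 93 mm, each running between the inner faces of the legs it joins and aligned with the legs' outer faces on the other axis.

B is a spool: two coaxial disc flanges of radius 123 mm and thickness 16 mm, joined by a core cylinder of radius 79 mm and height 95 mm. The lower flange rests on z = 0 and the three cylinders share a vertical axis.

The spool is on top of the stool.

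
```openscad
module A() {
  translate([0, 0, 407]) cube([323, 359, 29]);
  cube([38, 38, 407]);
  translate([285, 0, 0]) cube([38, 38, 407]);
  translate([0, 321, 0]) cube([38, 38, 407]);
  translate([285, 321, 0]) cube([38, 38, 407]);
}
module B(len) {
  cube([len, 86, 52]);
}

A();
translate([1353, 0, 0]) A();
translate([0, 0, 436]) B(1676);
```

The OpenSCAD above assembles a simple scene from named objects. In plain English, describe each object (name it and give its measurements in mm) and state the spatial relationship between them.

A is a four-legged stool. The seat is 323×359 mm, 29 mm thick, top at z = 436 mm. It stands on four square legs, each 38×38 mm in cross-section, from z = 0 to the seat underside, each flush with a corner of the seat.

B is a rectangular beam 1676 mm long (x), 86 mm deep (y), 52 mm thick (z).

The beam spans the tops of two stools placed 1030 mm apart, resting at z = 436 mm.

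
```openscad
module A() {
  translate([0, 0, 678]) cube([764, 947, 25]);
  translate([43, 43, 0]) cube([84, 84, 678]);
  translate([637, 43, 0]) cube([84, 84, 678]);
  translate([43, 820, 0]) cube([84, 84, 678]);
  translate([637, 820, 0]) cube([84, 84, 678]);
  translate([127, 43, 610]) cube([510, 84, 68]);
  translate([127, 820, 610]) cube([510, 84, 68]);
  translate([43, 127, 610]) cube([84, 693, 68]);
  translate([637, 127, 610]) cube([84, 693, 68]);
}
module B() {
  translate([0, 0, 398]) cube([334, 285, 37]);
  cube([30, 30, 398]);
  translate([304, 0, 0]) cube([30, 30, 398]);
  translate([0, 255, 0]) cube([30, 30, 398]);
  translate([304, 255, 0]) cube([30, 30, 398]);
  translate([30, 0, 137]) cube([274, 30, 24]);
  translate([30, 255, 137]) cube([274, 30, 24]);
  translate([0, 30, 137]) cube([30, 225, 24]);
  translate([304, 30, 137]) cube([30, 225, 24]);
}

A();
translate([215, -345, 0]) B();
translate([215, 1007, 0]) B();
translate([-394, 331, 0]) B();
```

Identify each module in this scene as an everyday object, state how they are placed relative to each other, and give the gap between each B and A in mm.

A is a table. B is a stool. Three stools sit around the table at the −y, +y, −x sides. The gap between each stool and the table is 60 mm.

Each stool's nearest face is 60 mm from the table's bounding box.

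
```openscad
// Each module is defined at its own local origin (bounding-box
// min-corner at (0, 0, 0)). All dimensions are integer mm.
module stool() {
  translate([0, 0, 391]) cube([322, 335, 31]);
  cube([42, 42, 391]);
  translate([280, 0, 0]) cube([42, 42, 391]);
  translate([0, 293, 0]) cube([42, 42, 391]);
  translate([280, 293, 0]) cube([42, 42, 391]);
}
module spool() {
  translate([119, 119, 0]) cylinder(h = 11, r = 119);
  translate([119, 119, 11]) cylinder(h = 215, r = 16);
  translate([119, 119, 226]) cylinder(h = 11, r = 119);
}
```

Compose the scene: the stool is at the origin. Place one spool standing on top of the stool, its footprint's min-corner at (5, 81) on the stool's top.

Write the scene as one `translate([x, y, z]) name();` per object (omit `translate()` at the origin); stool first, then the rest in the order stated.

stool();
translate([5, 81, 422]) spool();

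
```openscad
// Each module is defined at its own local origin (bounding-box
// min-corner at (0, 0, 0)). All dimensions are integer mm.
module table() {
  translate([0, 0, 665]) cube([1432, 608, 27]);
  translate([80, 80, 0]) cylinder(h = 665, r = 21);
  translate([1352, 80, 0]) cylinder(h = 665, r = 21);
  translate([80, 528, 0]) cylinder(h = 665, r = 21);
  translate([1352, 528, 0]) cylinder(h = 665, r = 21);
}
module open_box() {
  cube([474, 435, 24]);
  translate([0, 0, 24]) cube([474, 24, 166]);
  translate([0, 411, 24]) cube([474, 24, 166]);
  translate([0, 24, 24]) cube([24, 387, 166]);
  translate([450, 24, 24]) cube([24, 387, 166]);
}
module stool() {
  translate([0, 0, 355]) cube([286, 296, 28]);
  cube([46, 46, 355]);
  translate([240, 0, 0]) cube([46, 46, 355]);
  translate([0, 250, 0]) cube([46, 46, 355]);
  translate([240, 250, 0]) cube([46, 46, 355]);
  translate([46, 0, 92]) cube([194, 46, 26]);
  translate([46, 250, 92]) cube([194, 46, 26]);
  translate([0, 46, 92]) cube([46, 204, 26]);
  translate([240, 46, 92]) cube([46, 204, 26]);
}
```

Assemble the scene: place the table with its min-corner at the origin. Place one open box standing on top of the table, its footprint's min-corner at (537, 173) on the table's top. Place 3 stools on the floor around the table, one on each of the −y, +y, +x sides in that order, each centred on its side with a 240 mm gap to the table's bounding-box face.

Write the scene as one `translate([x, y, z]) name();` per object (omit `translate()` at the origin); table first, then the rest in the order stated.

table();
translate([537, 173, 692]) open_box();
translate([573, -536, 0]) stool();
translate([573, 848, 0]) stool();
translate([1672, 156, 0]) stool();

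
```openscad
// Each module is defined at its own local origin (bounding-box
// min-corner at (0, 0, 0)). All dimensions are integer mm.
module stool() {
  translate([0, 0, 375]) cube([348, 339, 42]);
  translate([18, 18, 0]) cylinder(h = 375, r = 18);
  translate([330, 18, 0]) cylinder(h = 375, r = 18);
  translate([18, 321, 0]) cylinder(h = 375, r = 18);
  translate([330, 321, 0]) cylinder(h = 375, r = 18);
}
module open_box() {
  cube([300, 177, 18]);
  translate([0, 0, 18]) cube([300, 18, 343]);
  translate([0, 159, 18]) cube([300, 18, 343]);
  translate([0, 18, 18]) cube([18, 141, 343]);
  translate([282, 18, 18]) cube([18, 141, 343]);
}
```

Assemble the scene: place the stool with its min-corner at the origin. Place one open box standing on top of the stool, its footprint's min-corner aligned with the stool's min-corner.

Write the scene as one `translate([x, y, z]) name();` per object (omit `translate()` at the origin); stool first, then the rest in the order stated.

stool();
translate([0, 0, 417]) open_box();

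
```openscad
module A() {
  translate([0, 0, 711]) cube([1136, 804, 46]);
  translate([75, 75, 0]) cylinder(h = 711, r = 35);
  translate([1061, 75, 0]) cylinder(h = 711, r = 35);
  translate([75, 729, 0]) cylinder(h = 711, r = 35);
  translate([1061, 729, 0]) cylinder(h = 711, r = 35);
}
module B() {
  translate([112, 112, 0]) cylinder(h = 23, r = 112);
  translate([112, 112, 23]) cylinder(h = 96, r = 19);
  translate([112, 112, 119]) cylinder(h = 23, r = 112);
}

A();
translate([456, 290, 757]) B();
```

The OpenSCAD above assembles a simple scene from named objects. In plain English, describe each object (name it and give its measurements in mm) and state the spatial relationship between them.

A is a rectangular dining table. The top is 1136×804×46 mm with its upper surface at z = 757 mm. It stands on four round legs of 70 mm diameter, each leg's bounding box inset 40 mm from the nearest pair of top edges, running from the floor to the underside of the top.

B is a spool: two coaxial disc flanges of radius 112 mm and thickness 23 mm, joined by a core cylinder of radius 19 mm and height 96 mm. The lower flange rests on z = 0 and the three cylinders share a vertical axis.

The spool is on top of the table, centred.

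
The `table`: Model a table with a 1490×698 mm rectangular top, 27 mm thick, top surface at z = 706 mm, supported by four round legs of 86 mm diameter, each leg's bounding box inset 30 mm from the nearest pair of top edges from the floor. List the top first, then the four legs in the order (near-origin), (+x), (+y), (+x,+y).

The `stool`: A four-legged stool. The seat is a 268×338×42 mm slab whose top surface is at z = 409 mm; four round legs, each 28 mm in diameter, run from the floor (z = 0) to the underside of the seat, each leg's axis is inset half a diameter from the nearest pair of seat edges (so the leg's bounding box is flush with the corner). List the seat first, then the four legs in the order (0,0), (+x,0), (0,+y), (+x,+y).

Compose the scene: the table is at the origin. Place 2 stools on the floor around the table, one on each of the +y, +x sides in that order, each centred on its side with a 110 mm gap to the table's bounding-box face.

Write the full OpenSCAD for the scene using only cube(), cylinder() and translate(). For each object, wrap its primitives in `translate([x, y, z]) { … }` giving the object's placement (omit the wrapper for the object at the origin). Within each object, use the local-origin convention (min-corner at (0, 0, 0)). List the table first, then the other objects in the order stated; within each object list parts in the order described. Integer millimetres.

translate([0, 0, 679]) cube([1490, 698, 27]);
translate([73, 73, 0]) cylinder(h = 679, r = 43);
translate([1417, 73, 0]) cylinder(h = 679, r = 43);
translate([73, 625, 0]) cylinder(h = 679, r = 43);
translate([1417, 625, 0]) cylinder(h = 679, r = 43);
translate([611, 808, 0]) {
  translate([0, 0, 367]) cube([268, 338, 42]);
  translate([14, 14, 0]) cylinder(h = 367, r = 14);
  translate([254, 14, 0]) cylinder(h = 367, r = 14);
  translate([14, 324, 0]) cylinder(h = 367, r = 14);
  translate([254, 324, 0]) cylinder(h = 367, r = 14);
}
translate([1600, 180, 0]) {
  translate([0, 0, 367]) cube([268, 338, 42]);
  translate([14, 14, 0]) cylinder(h = 367, r = 14);
  translate([254, 14, 0]) cylinder(h = 367, r = 14);
  translate([14, 324, 0]) cylinder(h = 367, r = 14);
  translate([254, 324, 0]) cylinder(h = 367, r = 14);
}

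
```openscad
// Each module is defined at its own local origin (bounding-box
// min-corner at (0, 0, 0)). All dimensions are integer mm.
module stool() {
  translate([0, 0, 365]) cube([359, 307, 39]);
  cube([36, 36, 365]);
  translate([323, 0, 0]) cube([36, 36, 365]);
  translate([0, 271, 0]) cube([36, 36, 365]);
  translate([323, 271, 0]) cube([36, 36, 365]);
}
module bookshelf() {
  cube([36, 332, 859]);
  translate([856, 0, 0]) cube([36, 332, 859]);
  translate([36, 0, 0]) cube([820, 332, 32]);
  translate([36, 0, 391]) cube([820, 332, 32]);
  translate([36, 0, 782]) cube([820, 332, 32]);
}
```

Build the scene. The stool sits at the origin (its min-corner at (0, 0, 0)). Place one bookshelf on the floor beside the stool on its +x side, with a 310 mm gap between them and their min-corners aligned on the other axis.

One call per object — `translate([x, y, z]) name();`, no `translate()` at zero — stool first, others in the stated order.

stool();
translate([669, 0, 0]) bookshelf();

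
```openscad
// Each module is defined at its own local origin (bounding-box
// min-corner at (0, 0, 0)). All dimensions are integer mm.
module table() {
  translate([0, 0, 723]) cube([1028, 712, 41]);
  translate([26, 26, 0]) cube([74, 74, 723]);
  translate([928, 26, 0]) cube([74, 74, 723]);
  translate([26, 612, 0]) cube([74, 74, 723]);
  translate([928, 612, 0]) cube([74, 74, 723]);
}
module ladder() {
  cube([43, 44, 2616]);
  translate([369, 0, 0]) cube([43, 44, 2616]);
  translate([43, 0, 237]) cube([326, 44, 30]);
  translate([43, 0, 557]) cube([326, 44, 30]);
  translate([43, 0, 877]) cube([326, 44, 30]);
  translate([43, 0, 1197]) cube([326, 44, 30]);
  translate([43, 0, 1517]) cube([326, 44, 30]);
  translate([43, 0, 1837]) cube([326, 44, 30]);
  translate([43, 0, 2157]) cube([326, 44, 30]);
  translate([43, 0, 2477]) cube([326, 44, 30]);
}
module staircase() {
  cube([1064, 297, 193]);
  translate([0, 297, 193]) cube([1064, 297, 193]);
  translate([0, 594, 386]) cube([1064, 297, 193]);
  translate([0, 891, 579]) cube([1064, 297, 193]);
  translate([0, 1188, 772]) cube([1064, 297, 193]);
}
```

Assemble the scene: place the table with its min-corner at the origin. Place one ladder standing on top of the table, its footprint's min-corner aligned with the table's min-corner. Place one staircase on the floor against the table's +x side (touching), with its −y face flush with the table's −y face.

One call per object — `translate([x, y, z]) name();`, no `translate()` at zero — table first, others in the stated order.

table();
translate([0, 0, 764]) ladder();
translate([1028, 0, 0]) staircase();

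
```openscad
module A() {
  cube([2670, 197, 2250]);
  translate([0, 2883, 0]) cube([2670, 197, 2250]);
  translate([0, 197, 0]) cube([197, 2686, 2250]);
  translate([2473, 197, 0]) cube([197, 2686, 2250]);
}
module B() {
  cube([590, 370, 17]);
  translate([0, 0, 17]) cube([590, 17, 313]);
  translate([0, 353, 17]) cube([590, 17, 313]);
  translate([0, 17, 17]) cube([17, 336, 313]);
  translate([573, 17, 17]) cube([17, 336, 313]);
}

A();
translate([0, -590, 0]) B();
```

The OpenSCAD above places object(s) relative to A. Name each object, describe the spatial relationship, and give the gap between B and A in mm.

A is a house frame. B is an open box. The open box is on the floor beside the house frame on its −y side. The gap between the open box and the house frame is 220 mm.

The open box's nearest face is 220 mm from the house frame's −y face.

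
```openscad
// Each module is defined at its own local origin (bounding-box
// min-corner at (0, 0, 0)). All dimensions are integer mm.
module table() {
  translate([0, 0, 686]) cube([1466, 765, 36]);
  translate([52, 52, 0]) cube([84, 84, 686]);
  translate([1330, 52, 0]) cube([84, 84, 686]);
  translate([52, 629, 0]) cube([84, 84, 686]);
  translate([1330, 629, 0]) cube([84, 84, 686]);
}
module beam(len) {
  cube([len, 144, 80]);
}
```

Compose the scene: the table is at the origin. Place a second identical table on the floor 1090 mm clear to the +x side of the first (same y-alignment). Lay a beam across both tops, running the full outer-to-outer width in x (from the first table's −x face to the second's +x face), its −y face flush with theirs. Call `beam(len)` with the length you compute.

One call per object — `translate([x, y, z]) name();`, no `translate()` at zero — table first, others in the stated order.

table();
translate([2556, 0, 0]) table();
translate([0, 0, 722]) beam(4022);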